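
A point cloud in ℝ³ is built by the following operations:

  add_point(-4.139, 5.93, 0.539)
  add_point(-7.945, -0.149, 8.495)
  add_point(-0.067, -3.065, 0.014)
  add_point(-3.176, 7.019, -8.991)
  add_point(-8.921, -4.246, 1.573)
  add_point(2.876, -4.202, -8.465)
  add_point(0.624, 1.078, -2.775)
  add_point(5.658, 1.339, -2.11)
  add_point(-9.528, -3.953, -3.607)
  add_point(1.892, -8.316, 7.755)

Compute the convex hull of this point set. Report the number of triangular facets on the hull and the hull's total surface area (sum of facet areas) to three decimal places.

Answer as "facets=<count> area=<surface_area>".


facets=12 area=699.476

Hull vertices (8/10): indices [0, 1, 3, 4, 5, 7, 8, 9].

Facet areas (half cross-product norm):
  f1: (p1, p3, p8) → 87.7899
  f2: (p9, p1, p7) → 89.9809
  f3: (p5, p3, p8) → 76.2098
  f4: (p5, p3, p7) → 52.6086
  f5: (p5, p9, p8) → 102.2060
  f6: (p5, p9, p7) → 63.5139
  f7: (p0, p3, p7) → 51.5994
  f8: (p0, p1, p7) → 57.6817
  f9: (p0, p1, p3) → 28.4993
  f10: (p4, p1, p8) → 11.7155
  f11: (p4, p9, p8) → 27.8517
  f12: (p4, p9, p1) → 49.8195
Σ area = 699.476

Check V−E+F: 8 − 18 + 12 = 2.


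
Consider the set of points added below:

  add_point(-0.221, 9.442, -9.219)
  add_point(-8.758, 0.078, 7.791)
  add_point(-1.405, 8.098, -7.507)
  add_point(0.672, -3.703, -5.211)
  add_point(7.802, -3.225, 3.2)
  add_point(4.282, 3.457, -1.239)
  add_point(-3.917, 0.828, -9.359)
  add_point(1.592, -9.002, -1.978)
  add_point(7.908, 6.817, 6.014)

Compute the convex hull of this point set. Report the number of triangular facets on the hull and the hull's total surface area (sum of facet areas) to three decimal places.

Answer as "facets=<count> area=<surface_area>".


facets=12 area=753.864

Points on the hull: [0, 1, 2, 3, 4, 6, 7, 8] (8 of 9).

Facet areas (half cross-product norm):
  f1: (p0, p8, p1) → 151.0836
  f2: (p6, p7, p1) → 107.4879
  f3: (p4, p8, p1) → 88.5194
  f4: (p4, p7, p1) → 81.6105
  f5: (p4, p0, p8) → 90.6579
  f6: (p2, p0, p1) → 4.3967
  f7: (p2, p6, p1) → 70.1995
  f8: (p2, p6, p0) → 8.5527
  f9: (p3, p6, p7) → 12.0536
  f10: (p3, p6, p0) → 34.2972
  f11: (p3, p4, p7) → 30.9112
  f12: (p3, p4, p0) → 74.0937
Σ area = 753.864

Euler characteristic 8−18+12 = 2 ✓


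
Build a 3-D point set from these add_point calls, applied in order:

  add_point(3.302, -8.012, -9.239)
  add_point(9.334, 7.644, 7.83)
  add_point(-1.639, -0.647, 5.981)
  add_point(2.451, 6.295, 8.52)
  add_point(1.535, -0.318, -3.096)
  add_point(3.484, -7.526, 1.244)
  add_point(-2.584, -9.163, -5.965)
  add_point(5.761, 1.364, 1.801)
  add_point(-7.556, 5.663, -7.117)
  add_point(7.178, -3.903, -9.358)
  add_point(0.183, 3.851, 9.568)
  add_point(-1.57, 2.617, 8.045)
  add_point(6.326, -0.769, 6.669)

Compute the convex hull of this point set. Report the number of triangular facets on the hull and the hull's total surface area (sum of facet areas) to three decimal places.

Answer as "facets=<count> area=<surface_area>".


facets=18 area=849.826

11 of the 13 inputs are extreme points: [0, 1, 2, 3, 5, 6, 8, 9, 10, 11, 12].

Area of each hull facet:
  f1: (p9, p1, p8) → 174.7770
  f2: (p0, p6, p8) → 53.4036
  f3: (p0, p9, p8) → 49.2056
  f4: (p3, p1, p8) → 58.4495
  f5: (p5, p0, p6) → 31.9166
  f6: (p5, p0, p9) → 29.6413
  f7: (p12, p9, p1) → 70.5486
  f8: (p12, p5, p9) → 52.5986
  f9: (p2, p5, p6) → 46.3045
  f10: (p2, p6, p8) → 101.8762
  f11: (p2, p11, p8) → 30.1199
  f12: (p2, p12, p5) → 34.1473
  f13: (p10, p2, p11) → 3.5352
  f14: (p10, p2, p12) → 22.6838
  f15: (p10, p11, p8) → 15.9065
  f16: (p10, p3, p8) → 32.2229
  f17: (p10, p3, p1) → 7.4395
  f18: (p10, p12, p1) → 35.0490
Σ area = 849.826

Euler: V−E+F = 11−27+18 = 2.


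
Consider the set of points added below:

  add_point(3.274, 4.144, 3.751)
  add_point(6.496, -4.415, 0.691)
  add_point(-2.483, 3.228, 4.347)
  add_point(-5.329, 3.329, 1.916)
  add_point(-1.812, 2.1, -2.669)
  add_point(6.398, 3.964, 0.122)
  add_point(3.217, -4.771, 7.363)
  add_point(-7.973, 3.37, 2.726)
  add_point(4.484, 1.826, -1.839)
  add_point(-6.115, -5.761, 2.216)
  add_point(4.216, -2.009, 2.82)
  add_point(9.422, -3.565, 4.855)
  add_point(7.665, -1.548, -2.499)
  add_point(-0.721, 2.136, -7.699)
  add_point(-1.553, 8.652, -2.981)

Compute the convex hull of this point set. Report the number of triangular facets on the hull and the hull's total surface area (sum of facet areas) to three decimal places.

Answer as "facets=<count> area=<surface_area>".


facets=18 area=583.464

Hull vertices (11/15): indices [0, 1, 2, 5, 6, 7, 9, 11, 12, 13, 14].

Triangle areas on the boundary:
  f1: (p13, p9, p7) → 57.6061
  f2: (p14, p13, p7) → 40.7635
  f3: (p6, p9, p7) → 49.8607
  f4: (p1, p13, p9) → 74.4503
  f5: (p1, p6, p11) → 16.9917
  f6: (p1, p6, p9) → 39.7943
  f7: (p5, p14, p13) → 37.7333
  f8: (p12, p1, p11) → 10.8511
  f9: (p12, p5, p11) → 24.2090
  f10: (p12, p1, p13) → 21.7455
  f11: (p12, p5, p13) → 31.6675
  f12: (p0, p6, p11) → 31.1146
  f13: (p0, p5, p11) → 22.2783
  f14: (p0, p5, p14) → 22.1884
  f15: (p2, p6, p7) → 22.7421
  f16: (p2, p0, p6) → 27.6757
  f17: (p2, p14, p7) → 25.9652
  f18: (p2, p0, p14) → 25.8264
Σ area = 583.464

Euler characteristic 11−27+18 = 2 ✓


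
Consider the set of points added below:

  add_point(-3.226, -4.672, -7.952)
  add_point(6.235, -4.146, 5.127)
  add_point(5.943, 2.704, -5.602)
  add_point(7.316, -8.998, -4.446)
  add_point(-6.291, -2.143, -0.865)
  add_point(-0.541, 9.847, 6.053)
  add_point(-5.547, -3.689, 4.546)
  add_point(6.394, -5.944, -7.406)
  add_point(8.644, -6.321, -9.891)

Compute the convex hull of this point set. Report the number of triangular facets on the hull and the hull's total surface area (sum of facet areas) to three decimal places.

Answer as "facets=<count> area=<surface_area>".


facets=12 area=694.024

Points on the hull: [0, 1, 2, 3, 4, 5, 6, 8] (8 of 9).

Facet areas (half cross-product norm):
  f1: (p1, p3, p8) → 26.6579
  f2: (p0, p5, p4) → 52.4935
  f3: (p0, p3, p8) → 36.0747
  f4: (p6, p1, p3) → 63.4960
  f5: (p6, p0, p4) → 16.5309
  f6: (p6, p0, p3) → 75.6264
  f7: (p6, p5, p4) → 40.9351
  f8: (p6, p1, p5) → 81.3369
  f9: (p2, p0, p8) → 56.4280
  f10: (p2, p0, p5) → 90.1893
  f11: (p2, p1, p8) → 65.3727
  f12: (p2, p1, p5) → 88.8827
Σ area = 694.024

Euler characteristic 8−18+12 = 2 ✓


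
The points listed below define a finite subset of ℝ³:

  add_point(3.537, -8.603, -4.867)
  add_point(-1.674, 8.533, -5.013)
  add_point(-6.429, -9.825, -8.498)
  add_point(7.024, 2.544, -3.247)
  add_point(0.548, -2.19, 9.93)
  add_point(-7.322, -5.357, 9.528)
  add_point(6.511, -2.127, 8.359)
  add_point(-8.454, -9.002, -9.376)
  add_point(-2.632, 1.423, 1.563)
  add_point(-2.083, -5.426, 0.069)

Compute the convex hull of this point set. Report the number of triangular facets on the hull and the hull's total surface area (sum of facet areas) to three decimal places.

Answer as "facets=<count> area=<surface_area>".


Points on the hull: [0, 1, 2, 3, 4, 5, 6, 7] (8 of 10).

Triangle areas on the boundary:
  f1: (p1, p3, p7) → 101.5283
  f2: (p0, p3, p7) → 70.6601
  f3: (p5, p1, p7) → 169.4101
  f4: (p5, p4, p1) → 78.4951
  f5: (p6, p0, p3) → 71.7109
  f6: (p6, p1, p3) → 63.3184
  f7: (p6, p4, p1) → 56.8624
  f8: (p6, p5, p4) → 12.0525
  f9: (p6, p5, p0) → 104.5014
  f10: (p2, p0, p7) → 5.7540
  f11: (p2, p5, p7) → 21.2795
  f12: (p2, p5, p0) → 94.2913
Σ area = 849.864

Check V−E+F: 8 − 18 + 12 = 2.

facets=12 area=849.864


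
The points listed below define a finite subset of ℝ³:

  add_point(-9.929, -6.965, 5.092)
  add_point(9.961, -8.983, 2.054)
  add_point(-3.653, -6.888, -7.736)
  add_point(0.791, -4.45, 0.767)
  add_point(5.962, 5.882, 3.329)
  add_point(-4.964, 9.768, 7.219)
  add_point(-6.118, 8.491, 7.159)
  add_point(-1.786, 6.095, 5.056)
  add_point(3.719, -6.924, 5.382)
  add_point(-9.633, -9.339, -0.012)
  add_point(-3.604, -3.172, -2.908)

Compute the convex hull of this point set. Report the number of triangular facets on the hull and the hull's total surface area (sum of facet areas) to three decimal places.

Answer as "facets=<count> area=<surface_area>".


facets=12 area=815.615

8 of the 11 inputs are extreme points: [0, 1, 2, 4, 5, 6, 8, 9].

Facet areas (half cross-product norm):
  f1: (p4, p2, p1) → 125.2897
  f2: (p4, p2, p5) → 118.7357
  f3: (p8, p1, p0) → 27.5458
  f4: (p8, p4, p1) → 48.4056
  f5: (p8, p4, p5) → 80.0315
  f6: (p9, p1, p0) → 55.4692
  f7: (p9, p2, p1) → 85.0952
  f8: (p6, p2, p5) → 16.3150
  f9: (p6, p9, p2) → 98.2684
  f10: (p6, p9, p0) → 38.9268
  f11: (p6, p8, p0) → 106.2842
  f12: (p6, p8, p5) → 15.2475
Σ area = 815.615

Euler: V−E+F = 8−18+12 = 2.


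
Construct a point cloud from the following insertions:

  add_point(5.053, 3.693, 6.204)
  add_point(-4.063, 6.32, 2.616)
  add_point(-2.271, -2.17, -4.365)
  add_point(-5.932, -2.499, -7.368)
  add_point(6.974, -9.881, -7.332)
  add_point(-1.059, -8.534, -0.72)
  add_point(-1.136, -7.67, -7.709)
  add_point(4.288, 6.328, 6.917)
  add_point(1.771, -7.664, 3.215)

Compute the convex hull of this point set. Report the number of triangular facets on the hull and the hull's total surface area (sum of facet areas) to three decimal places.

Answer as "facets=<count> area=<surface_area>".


facets=12 area=558.814

Hull vertices (8/9): indices [0, 1, 3, 4, 5, 6, 7, 8].

Facet areas (half cross-product norm):
  f1: (p7, p4, p3) → 142.2149
  f2: (p6, p4, p3) → 15.8900
  f3: (p1, p7, p3) → 55.9692
  f4: (p1, p8, p7) → 66.4646
  f5: (p5, p6, p3) → 24.8335
  f6: (p5, p1, p3) → 67.8028
  f7: (p5, p1, p8) → 37.1864
  f8: (p5, p6, p4) → 29.5169
  f9: (p5, p8, p4) → 25.7349
  f10: (p0, p7, p4) → 14.0044
  f11: (p0, p8, p4) → 70.2237
  f12: (p0, p8, p7) → 8.9722
Σ area = 558.814

Euler characteristic 8−18+12 = 2 ✓


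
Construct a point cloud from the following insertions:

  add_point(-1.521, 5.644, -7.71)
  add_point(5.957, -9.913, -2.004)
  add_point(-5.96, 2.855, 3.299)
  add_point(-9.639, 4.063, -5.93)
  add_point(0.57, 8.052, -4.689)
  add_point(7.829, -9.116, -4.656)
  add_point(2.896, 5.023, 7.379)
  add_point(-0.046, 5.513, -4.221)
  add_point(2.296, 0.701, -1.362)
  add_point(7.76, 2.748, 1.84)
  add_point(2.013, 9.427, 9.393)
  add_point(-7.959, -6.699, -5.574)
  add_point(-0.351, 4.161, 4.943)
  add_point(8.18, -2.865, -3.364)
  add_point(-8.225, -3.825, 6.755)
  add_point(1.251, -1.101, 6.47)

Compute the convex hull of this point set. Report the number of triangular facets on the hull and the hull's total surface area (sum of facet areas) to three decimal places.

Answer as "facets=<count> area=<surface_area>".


Extreme-point indices: [0, 1, 2, 3, 4, 5, 6, 9, 10, 11, 13, 14, 15] — 13 of 16 on the boundary.

Triangle areas on the boundary:
  f1: (p4, p10, p3) → 76.1435
  f2: (p2, p10, p3) → 45.7895
  f3: (p2, p14, p3) → 35.9843
  f4: (p2, p14, p10) → 42.4418
  f5: (p15, p14, p10) → 51.0939
  f6: (p15, p14, p1) → 63.5755
  f7: (p9, p4, p13) → 42.4105
  f8: (p9, p4, p10) → 62.7305
  f9: (p9, p5, p13) → 12.9008
  f10: (p9, p5, p1) → 22.2582
  f11: (p9, p15, p1) → 55.2250
  f12: (p11, p5, p1) → 23.5842
  f13: (p11, p14, p3) → 67.6657
  f14: (p11, p14, p1) → 91.9016
  f15: (p0, p4, p13) → 29.2004
  f16: (p0, p5, p13) → 37.5029
  f17: (p0, p4, p3) → 16.9101
  f18: (p0, p11, p3) → 46.0550
  f19: (p0, p11, p5) → 107.1103
  f20: (p6, p15, p10) → 7.8487
  f21: (p6, p9, p10) → 14.0837
  f22: (p6, p9, p15) → 24.0934
Σ area = 976.510

Check V−E+F: 13 − 33 + 22 = 2.

facets=22 area=976.510


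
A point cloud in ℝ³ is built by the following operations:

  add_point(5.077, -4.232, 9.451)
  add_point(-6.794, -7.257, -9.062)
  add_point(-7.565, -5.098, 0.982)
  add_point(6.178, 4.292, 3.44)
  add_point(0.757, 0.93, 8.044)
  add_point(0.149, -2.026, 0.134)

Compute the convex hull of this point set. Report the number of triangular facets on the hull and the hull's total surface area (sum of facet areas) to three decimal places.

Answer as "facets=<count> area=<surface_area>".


facets=6 area=379.444

Points on the hull: [0, 1, 2, 3, 4] (5 of 6).

Per-facet area ½‖(b−a)×(c−a)‖:
  f1: (p1, p3, p2) → 84.9484
  f2: (p1, p0, p2) → 68.3695
  f3: (p1, p0, p3) → 110.6392
  f4: (p4, p3, p2) → 46.2089
  f5: (p4, p0, p2) → 42.2299
  f6: (p4, p0, p3) → 27.0479
Σ area = 379.444

Euler characteristic 5−9+6 = 2 ✓


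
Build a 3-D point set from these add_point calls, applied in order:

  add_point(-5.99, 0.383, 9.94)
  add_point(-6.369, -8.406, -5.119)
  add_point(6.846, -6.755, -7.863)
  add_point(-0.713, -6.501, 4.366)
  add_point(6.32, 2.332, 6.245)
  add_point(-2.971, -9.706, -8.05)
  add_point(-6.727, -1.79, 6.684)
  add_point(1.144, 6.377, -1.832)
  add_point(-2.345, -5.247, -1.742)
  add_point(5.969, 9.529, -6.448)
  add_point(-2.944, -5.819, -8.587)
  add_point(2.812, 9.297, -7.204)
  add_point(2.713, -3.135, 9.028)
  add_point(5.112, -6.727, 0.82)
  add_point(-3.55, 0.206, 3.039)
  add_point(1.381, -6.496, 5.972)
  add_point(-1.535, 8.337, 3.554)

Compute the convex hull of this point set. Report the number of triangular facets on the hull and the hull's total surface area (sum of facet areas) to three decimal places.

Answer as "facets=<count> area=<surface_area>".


Extreme-point indices: [0, 1, 2, 3, 4, 5, 6, 9, 10, 11, 12, 13, 15, 16] — 14 of 17 on the boundary.

Triangle areas on the boundary:
  f1: (p4, p9, p2) → 108.5945
  f2: (p5, p10, p2) → 19.2562
  f3: (p11, p9, p2) → 26.6163
  f4: (p11, p10, p2) → 77.0730
  f5: (p1, p5, p10) → 9.0086
  f6: (p1, p11, p10) → 35.7291
  f7: (p1, p15, p5) → 31.6254
  f8: (p0, p15, p6) → 18.4347
  f9: (p13, p4, p2) → 41.2525
  f10: (p13, p5, p2) → 44.7403
  f11: (p13, p15, p5) → 38.5068
  f12: (p3, p15, p6) → 9.5601
  f13: (p3, p1, p6) → 44.7068
  f14: (p3, p1, p15) → 5.9356
  f15: (p16, p11, p9) → 18.7215
  f16: (p16, p4, p9) → 63.1423
  f17: (p16, p0, p4) → 55.0271
  f18: (p16, p0, p6) → 22.1683
  f19: (p16, p1, p6) → 78.6255
  f20: (p16, p1, p11) → 109.7756
  f21: (p12, p13, p4) → 32.4661
  f22: (p12, p13, p15) → 13.9153
  f23: (p12, p0, p4) → 32.7443
  f24: (p12, p0, p15) → 22.2724
Σ area = 959.898

Euler: V−E+F = 14−36+24 = 2.

facets=24 area=959.898


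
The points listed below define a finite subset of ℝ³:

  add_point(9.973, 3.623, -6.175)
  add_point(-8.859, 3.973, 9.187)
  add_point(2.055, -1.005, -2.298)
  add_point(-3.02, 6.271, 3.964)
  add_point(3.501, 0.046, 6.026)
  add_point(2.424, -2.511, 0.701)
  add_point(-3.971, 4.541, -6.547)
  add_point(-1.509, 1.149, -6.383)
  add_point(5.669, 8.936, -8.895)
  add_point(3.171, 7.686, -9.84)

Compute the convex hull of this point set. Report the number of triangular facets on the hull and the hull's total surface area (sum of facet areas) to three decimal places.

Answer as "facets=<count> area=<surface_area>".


Extreme-point indices: [0, 1, 2, 3, 4, 5, 6, 7, 8, 9] — 10 of 10 on the boundary.

Area of each hull facet:
  f1: (p4, p5, p1) → 39.4976
  f2: (p4, p5, p0) → 35.1850
  f3: (p8, p9, p0) → 10.3228
  f4: (p8, p4, p0) → 51.0636
  f5: (p3, p4, p1) → 37.1875
  f6: (p3, p8, p4) → 72.4962
  f7: (p3, p8, p9) → 22.3052
  f8: (p3, p6, p1) → 37.3006
  f9: (p3, p6, p9) → 43.8891
  f10: (p7, p5, p1) → 68.9474
  f11: (p7, p6, p1) → 34.3691
  f12: (p7, p9, p0) → 38.0187
  f13: (p7, p6, p9) → 17.4757
  f14: (p2, p5, p0) → 14.8691
  f15: (p2, p7, p0) → 29.0171
  f16: (p2, p7, p5) → 5.1307
Σ area = 557.075

Check V−E+F: 10 − 24 + 16 = 2.

facets=16 area=557.075


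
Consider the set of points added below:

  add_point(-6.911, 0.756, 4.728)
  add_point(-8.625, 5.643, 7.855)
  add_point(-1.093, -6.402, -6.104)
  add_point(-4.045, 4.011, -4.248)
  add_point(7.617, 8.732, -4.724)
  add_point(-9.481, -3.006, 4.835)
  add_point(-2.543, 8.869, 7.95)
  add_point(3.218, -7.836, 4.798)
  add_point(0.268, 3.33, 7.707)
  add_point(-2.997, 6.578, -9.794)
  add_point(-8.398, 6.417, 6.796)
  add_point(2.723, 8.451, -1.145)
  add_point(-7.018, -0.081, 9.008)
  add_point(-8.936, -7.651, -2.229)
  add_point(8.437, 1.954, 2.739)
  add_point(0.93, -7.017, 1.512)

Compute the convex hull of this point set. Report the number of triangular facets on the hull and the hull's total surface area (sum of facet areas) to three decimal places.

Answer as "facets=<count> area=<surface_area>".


facets=20 area=1003.823

Extreme-point indices: [1, 2, 4, 5, 6, 7, 8, 9, 10, 12, 13, 14] — 12 of 16 on the boundary.

Triangle areas on the boundary:
  f1: (p7, p2, p14) → 66.2666
  f2: (p10, p9, p6) → 55.9151
  f3: (p4, p6, p14) → 70.2076
  f4: (p4, p9, p6) → 94.6848
  f5: (p4, p2, p14) → 77.6870
  f6: (p4, p2, p9) → 81.2995
  f7: (p12, p7, p5) → 37.4994
  f8: (p8, p6, p14) → 25.4695
  f9: (p8, p7, p14) → 50.8140
  f10: (p8, p12, p6) → 25.3114
  f11: (p8, p12, p7) → 48.1048
  f12: (p13, p7, p5) → 55.6142
  f13: (p13, p7, p2) → 51.9335
  f14: (p13, p2, p9) → 59.7077
  f15: (p13, p10, p5) → 29.4978
  f16: (p13, p10, p9) → 126.7242
  f17: (p1, p10, p6) → 4.1756
  f18: (p1, p12, p6) → 20.4024
  f19: (p1, p10, p5) → 5.8396
  f20: (p1, p12, p5) → 16.6687
Σ area = 1003.823

Euler: V−E+F = 12−30+20 = 2.


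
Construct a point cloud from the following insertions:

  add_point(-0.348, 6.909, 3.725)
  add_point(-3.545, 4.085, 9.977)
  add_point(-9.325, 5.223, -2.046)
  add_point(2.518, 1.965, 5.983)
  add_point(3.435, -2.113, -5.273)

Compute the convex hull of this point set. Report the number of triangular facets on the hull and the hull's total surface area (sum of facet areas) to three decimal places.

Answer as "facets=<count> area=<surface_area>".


5 of the 5 inputs are extreme points: [0, 1, 2, 3, 4].

Area of each hull facet:
  f1: (p0, p4, p2) → 69.8618
  f2: (p1, p4, p2) → 98.5198
  f3: (p1, p0, p2) → 40.8657
  f4: (p3, p0, p4) → 36.8656
  f5: (p3, p1, p4) → 34.4502
  f6: (p3, p1, p0) → 21.2423
Σ area = 301.805

Check V−E+F: 5 − 9 + 6 = 2.

facets=6 area=301.805


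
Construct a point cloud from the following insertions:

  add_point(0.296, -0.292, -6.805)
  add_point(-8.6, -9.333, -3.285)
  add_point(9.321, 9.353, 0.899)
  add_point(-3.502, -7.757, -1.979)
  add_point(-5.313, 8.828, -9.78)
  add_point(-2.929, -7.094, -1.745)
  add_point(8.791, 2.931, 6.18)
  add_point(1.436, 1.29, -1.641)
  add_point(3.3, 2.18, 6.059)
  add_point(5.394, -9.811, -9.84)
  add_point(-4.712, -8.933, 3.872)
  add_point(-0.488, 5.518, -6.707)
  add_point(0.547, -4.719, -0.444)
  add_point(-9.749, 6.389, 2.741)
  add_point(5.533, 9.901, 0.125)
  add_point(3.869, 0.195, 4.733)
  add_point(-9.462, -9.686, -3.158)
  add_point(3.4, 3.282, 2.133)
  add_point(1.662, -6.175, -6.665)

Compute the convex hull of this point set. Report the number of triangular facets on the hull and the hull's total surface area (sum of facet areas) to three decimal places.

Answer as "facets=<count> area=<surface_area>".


facets=14 area=1160.894

Hull vertices (9/19): indices [2, 4, 6, 8, 9, 10, 13, 14, 16].

Triangle areas on the boundary:
  f1: (p6, p2, p13) → 78.3855
  f2: (p6, p9, p2) → 86.4343
  f3: (p4, p9, p2) → 180.5407
  f4: (p10, p6, p9) → 147.1659
  f5: (p14, p2, p13) → 15.3632
  f6: (p14, p4, p13) → 92.4538
  f7: (p14, p4, p2) → 15.7132
  f8: (p8, p6, p13) → 18.5004
  f9: (p8, p10, p13) → 92.2951
  f10: (p8, p10, p6) → 28.0511
  f11: (p16, p4, p13) → 114.2424
  f12: (p16, p10, p13) → 68.1029
  f13: (p16, p4, p9) → 155.2710
  f14: (p16, p10, p9) → 68.3744
Σ area = 1160.894

Euler: V−E+F = 9−21+14 = 2.


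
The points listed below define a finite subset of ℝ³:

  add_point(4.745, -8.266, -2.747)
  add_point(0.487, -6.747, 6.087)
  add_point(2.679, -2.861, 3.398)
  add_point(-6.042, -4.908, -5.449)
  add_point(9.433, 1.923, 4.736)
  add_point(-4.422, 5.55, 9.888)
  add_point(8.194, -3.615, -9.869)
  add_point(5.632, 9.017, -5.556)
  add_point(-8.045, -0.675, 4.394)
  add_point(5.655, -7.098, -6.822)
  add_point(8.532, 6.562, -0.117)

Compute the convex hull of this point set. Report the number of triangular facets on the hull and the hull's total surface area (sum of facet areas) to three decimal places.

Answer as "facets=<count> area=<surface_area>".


facets=16 area=901.541

Hull vertices (10/11): indices [0, 1, 3, 4, 5, 6, 7, 8, 9, 10].

Facet areas (half cross-product norm):
  f1: (p3, p7, p8) → 97.5215
  f2: (p1, p0, p4) → 59.3822
  f3: (p1, p3, p8) → 56.3197
  f4: (p1, p3, p0) → 56.0143
  f5: (p6, p3, p7) → 99.7744
  f6: (p6, p10, p7) → 44.4618
  f7: (p6, p0, p4) → 61.6652
  f8: (p6, p10, p4) → 47.7517
  f9: (p5, p1, p8) → 48.0326
  f10: (p5, p1, p4) → 81.3692
  f11: (p5, p10, p4) → 51.5045
  f12: (p5, p7, p8) → 83.8656
  f13: (p5, p10, p7) → 53.5360
  f14: (p9, p3, p0) → 25.0517
  f15: (p9, p6, p0) → 6.5286
  f16: (p9, p6, p3) → 28.7617
Σ area = 901.541

Check V−E+F: 10 − 24 + 16 = 2.


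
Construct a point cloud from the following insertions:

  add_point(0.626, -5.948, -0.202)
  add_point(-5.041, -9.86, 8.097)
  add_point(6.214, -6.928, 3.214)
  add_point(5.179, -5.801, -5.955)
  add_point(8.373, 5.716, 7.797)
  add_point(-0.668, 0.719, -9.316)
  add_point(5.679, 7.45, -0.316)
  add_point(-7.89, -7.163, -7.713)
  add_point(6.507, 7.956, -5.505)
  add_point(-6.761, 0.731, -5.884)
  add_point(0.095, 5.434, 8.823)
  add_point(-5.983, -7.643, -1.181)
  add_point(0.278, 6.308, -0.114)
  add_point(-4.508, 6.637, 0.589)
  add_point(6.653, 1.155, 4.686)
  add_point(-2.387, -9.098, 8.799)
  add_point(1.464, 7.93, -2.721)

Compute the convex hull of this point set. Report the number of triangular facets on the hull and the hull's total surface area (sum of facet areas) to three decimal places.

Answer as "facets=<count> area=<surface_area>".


facets=22 area=1038.607

Extreme-point indices: [1, 2, 3, 4, 5, 6, 7, 8, 9, 10, 13, 15, 16] — 13 of 17 on the boundary.

Area of each hull facet:
  f1: (p13, p1, p10) → 76.5837
  f2: (p16, p13, p10) → 33.0361
  f3: (p3, p8, p4) → 93.4893
  f4: (p3, p1, p7) → 103.5240
  f5: (p9, p1, p7) → 66.4143
  f6: (p9, p13, p1) → 78.1210
  f7: (p9, p16, p13) → 31.4363
  f8: (p6, p8, p4) → 10.7253
  f9: (p6, p16, p8) → 12.0153
  f10: (p6, p10, p4) → 35.7700
  f11: (p6, p16, p10) → 26.5707
  f12: (p2, p3, p4) → 61.5064
  f13: (p2, p3, p1) → 55.7281
  f14: (p5, p3, p7) → 50.1762
  f15: (p5, p3, p8) → 50.8901
  f16: (p5, p9, p7) → 28.6055
  f17: (p5, p16, p8) → 28.5679
  f18: (p5, p9, p16) → 34.6321
  f19: (p15, p2, p4) → 70.6572
  f20: (p15, p2, p1) → 10.8304
  f21: (p15, p10, p4) → 60.2769
  f22: (p15, p1, p10) → 19.0505
Σ area = 1038.607

Euler: V−E+F = 13−33+22 = 2.


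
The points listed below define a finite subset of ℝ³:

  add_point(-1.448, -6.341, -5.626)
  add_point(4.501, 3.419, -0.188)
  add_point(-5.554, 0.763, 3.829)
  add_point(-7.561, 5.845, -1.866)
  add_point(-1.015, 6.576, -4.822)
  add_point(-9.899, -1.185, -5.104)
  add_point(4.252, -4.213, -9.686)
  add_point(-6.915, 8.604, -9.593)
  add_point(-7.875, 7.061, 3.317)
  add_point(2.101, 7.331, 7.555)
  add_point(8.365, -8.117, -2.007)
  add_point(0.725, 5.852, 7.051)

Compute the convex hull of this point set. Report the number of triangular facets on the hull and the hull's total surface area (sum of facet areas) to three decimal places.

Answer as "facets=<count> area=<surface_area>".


Hull vertices (11/12): indices [0, 1, 2, 4, 5, 6, 7, 8, 9, 10, 11].

Per-facet area ½‖(b−a)×(c−a)‖:
  f1: (p6, p7, p5) → 83.1789
  f2: (p0, p6, p5) → 30.4634
  f3: (p0, p6, p10) → 33.9782
  f4: (p0, p2, p5) → 48.9541
  f5: (p0, p2, p10) → 65.7443
  f6: (p1, p9, p10) → 43.5001
  f7: (p1, p6, p10) → 53.8135
  f8: (p11, p9, p10) → 17.5932
  f9: (p11, p2, p10) → 75.2784
  f10: (p8, p7, p9) → 67.0465
  f11: (p8, p11, p9) → 7.8281
  f12: (p8, p11, p2) → 28.1957
  f13: (p8, p7, p5) → 62.1726
  f14: (p8, p2, p5) → 34.0504
  f15: (p4, p6, p7) → 48.6464
  f16: (p4, p1, p6) → 46.7310
  f17: (p4, p7, p9) → 32.8719
  f18: (p4, p1, p9) → 35.0228
Σ area = 815.070

Check V−E+F: 11 − 27 + 18 = 2.

facets=18 area=815.070


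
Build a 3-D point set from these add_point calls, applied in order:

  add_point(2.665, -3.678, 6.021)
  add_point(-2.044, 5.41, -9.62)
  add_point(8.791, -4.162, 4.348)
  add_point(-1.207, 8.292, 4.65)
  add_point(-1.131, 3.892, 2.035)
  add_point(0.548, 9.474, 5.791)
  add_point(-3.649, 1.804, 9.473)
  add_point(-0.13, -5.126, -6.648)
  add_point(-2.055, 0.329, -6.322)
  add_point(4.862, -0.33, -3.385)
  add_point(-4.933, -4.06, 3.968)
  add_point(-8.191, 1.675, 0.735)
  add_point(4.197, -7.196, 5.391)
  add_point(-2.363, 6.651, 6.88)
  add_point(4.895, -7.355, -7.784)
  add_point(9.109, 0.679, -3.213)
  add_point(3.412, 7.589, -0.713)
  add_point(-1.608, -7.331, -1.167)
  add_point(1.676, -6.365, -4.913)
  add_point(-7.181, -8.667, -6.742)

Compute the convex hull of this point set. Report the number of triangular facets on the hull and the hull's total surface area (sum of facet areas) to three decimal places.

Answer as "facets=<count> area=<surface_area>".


Hull vertices (13/20): indices [1, 2, 3, 5, 6, 10, 11, 12, 13, 14, 15, 16, 19].

Area of each hull facet:
  f1: (p1, p19, p11) → 77.5010
  f2: (p16, p1, p15) → 49.5073
  f3: (p10, p19, p11) → 42.9123
  f4: (p10, p12, p19) → 56.9416
  f5: (p5, p16, p15) → 25.4657
  f6: (p5, p16, p1) → 31.6243
  f7: (p2, p5, p15) → 66.9028
  f8: (p14, p12, p19) → 79.6789
  f9: (p14, p1, p19) → 83.1189
  f10: (p14, p2, p12) → 36.0383
  f11: (p14, p1, p15) → 66.9282
  f12: (p14, p2, p15) → 45.5422
  f13: (p6, p10, p12) → 39.7344
  f14: (p6, p2, p12) → 34.7503
  f15: (p6, p2, p5) → 68.6551
  f16: (p6, p10, p11) → 29.3420
  f17: (p3, p1, p11) → 64.0613
  f18: (p3, p5, p1) → 13.9751
  f19: (p13, p6, p5) → 6.1599
  f20: (p13, p3, p5) → 3.5354
  f21: (p13, p6, p11) → 26.5955
  f22: (p13, p3, p11) → 14.7237
Σ area = 963.694

Euler: V−E+F = 13−33+22 = 2.

facets=22 area=963.694


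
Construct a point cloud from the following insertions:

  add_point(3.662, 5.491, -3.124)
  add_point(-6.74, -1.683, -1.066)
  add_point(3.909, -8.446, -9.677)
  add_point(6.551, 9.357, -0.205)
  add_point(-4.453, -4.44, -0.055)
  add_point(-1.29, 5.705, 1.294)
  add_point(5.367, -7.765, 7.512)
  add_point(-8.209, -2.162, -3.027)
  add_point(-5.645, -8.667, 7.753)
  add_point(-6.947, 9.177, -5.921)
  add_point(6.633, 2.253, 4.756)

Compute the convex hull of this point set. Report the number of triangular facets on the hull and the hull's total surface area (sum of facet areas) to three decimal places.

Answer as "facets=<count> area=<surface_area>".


Extreme-point indices: [2, 3, 5, 6, 7, 8, 9, 10] — 8 of 11 on the boundary.

Per-facet area ½‖(b−a)×(c−a)‖:
  f1: (p8, p2, p7) → 97.5504
  f2: (p9, p2, p7) → 87.4550
  f3: (p9, p8, p7) → 55.9585
  f4: (p6, p2, p10) → 88.2553
  f5: (p6, p8, p10) → 56.6174
  f6: (p6, p8, p2) → 95.1917
  f7: (p3, p2, p10) → 78.7014
  f8: (p3, p9, p2) → 141.6354
  f9: (p5, p9, p8) → 71.6248
  f10: (p5, p3, p9) → 41.7485
  f11: (p5, p8, p10) → 73.7551
  f12: (p5, p3, p10) → 34.3319
Σ area = 922.825

Euler characteristic 8−18+12 = 2 ✓

facets=12 area=922.825


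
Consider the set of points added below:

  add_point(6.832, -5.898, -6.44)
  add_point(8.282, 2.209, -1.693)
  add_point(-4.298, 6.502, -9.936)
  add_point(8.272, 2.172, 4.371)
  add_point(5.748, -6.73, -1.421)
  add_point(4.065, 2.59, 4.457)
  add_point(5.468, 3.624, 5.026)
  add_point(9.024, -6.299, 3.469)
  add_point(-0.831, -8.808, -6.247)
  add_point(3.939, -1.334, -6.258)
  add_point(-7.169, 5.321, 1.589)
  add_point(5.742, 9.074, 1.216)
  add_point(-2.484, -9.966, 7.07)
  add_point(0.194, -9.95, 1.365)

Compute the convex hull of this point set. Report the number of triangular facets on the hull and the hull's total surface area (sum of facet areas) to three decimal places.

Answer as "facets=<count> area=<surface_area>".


Points on the hull: [0, 1, 2, 3, 6, 7, 8, 10, 11, 12, 13] (11 of 14).

Facet areas (half cross-product norm):
  f1: (p2, p11, p10) → 76.9360
  f2: (p8, p2, p10) → 92.8429
  f3: (p12, p8, p10) → 106.0035
  f4: (p1, p2, p11) → 58.6843
  f5: (p6, p11, p10) → 42.9177
  f6: (p6, p12, p10) → 98.7503
  f7: (p13, p12, p7) → 30.2704
  f8: (p13, p12, p8) → 13.5875
  f9: (p0, p8, p2) → 65.4429
  f10: (p0, p1, p2) → 73.4775
  f11: (p0, p1, p7) → 42.1759
  f12: (p0, p13, p7) → 45.7539
  f13: (p0, p13, p8) → 31.7971
  f14: (p3, p12, p7) → 53.0342
  f15: (p3, p6, p12) → 25.5272
  f16: (p3, p6, p11) → 10.4765
  f17: (p3, p1, p7) → 25.8014
  f18: (p3, p1, p11) → 22.2393
Σ area = 915.718

Euler: V−E+F = 11−27+18 = 2.

facets=18 area=915.718


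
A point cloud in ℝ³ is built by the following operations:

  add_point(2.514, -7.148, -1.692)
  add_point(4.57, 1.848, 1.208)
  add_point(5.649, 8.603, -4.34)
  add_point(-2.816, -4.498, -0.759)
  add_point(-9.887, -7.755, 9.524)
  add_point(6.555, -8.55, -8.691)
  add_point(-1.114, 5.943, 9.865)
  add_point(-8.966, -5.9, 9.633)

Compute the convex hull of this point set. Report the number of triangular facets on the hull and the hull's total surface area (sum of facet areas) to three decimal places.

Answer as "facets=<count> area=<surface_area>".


facets=12 area=694.732

Points on the hull: [0, 1, 2, 3, 4, 5, 6, 7] (8 of 8).

Area of each hull facet:
  f1: (p3, p5, p4) → 49.1933
  f2: (p3, p2, p4) → 76.1346
  f3: (p3, p2, p5) → 99.7797
  f4: (p0, p5, p4) → 25.0616
  f5: (p0, p6, p4) → 123.7687
  f6: (p7, p2, p4) → 16.9897
  f7: (p7, p6, p4) → 1.9062
  f8: (p7, p6, p2) → 105.8395
  f9: (p1, p0, p5) → 37.7159
  f10: (p1, p0, p6) → 47.6397
  f11: (p1, p2, p5) → 63.4839
  f12: (p1, p6, p2) → 47.2191
Σ area = 694.732

Euler: V−E+F = 8−18+12 = 2.


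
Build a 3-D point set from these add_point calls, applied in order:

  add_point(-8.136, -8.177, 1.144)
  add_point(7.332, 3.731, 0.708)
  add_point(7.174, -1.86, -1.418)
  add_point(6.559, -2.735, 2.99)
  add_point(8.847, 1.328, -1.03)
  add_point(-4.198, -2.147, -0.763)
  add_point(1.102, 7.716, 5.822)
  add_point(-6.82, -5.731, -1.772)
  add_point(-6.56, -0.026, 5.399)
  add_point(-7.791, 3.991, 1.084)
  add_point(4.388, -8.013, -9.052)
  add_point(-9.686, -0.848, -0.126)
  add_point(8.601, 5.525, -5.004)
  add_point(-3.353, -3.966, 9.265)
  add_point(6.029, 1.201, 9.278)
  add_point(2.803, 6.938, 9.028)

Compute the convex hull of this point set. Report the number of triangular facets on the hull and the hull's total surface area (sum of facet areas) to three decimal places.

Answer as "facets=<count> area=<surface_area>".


Points on the hull: [0, 3, 4, 6, 7, 8, 9, 10, 11, 12, 13, 14, 15] (13 of 16).

Per-facet area ½‖(b−a)×(c−a)‖:
  f1: (p12, p10, p4) → 37.7512
  f2: (p12, p14, p4) → 23.2245
  f3: (p7, p10, p11) → 28.8907
  f4: (p7, p0, p11) → 11.7524
  f5: (p7, p0, p10) → 22.6787
  f6: (p13, p0, p10) → 82.6158
  f7: (p3, p13, p10) → 74.9125
  f8: (p3, p13, p14) → 39.0730
  f9: (p3, p10, p4) → 39.5190
  f10: (p3, p14, p4) → 22.2839
  f11: (p15, p12, p14) → 48.8465
  f12: (p15, p6, p12) → 22.6143
  f13: (p15, p13, p14) → 35.2721
  f14: (p9, p15, p6) → 14.4760
  f15: (p9, p6, p12) → 71.6206
  f16: (p9, p10, p11) → 47.4763
  f17: (p9, p12, p10) → 125.2392
  f18: (p8, p15, p13) → 38.1110
  f19: (p8, p9, p15) → 36.7961
  f20: (p8, p9, p11) → 14.9284
  f21: (p8, p0, p11) → 24.1417
  f22: (p8, p13, p0) → 29.3009
Σ area = 891.525

Euler: V−E+F = 13−33+22 = 2.

facets=22 area=891.525


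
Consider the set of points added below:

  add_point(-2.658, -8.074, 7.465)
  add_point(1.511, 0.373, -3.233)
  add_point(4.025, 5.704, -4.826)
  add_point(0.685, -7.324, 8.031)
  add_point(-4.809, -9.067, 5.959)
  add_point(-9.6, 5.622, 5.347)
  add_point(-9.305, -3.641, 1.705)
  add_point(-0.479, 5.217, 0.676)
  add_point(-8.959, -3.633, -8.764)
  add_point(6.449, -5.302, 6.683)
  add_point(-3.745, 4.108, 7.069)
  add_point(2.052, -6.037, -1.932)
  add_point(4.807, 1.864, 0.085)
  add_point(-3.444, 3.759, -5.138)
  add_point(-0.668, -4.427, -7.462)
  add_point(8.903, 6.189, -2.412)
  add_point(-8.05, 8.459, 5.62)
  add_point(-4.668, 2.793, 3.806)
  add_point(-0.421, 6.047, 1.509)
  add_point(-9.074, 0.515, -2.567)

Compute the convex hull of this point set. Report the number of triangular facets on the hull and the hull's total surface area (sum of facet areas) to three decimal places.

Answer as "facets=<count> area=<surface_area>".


Points on the hull: [0, 2, 3, 4, 5, 6, 8, 9, 10, 11, 13, 14, 15, 16] (14 of 20).

Facet areas (half cross-product norm):
  f1: (p6, p4, p5) → 36.7937
  f2: (p6, p8, p5) → 48.5369
  f3: (p6, p8, p4) → 37.3589
  f4: (p3, p9, p4) → 10.2258
  f5: (p14, p8, p4) → 61.9996
  f6: (p2, p13, p8) → 25.7128
  f7: (p2, p14, p15) → 26.2774
  f8: (p2, p14, p8) → 45.2125
  f9: (p0, p4, p5) → 21.6391
  f10: (p0, p3, p4) → 2.1097
  f11: (p10, p3, p9) → 38.4600
  f12: (p10, p0, p5) → 36.2999
  f13: (p10, p0, p3) → 21.0818
  f14: (p10, p9, p15) → 95.1178
  f15: (p11, p9, p4) → 49.7132
  f16: (p11, p14, p4) → 31.2944
  f17: (p11, p9, p15) → 65.7252
  f18: (p11, p14, p15) → 44.6215
  f19: (p16, p10, p15) → 47.5779
  f20: (p16, p2, p15) → 41.2055
  f21: (p16, p10, p5) → 9.8565
  f22: (p16, p2, p13) → 47.4593
  f23: (p16, p8, p5) → 23.2059
  f24: (p16, p13, p8) → 57.6213
Σ area = 925.107

Euler characteristic 14−36+24 = 2 ✓

facets=24 area=925.107


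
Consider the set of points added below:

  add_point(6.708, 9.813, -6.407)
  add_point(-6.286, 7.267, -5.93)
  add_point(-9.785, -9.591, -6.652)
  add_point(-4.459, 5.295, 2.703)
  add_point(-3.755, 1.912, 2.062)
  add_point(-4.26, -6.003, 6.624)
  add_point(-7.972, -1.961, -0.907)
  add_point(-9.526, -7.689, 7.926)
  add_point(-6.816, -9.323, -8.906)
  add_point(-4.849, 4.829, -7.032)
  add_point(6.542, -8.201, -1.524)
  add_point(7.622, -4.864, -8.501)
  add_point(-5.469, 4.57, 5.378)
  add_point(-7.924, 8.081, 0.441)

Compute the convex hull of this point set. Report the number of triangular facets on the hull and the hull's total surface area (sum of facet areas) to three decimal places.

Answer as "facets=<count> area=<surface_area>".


11 of the 14 inputs are extreme points: [0, 1, 2, 5, 7, 8, 9, 10, 11, 12, 13].

Facet areas (half cross-product norm):
  f1: (p13, p7, p2) → 122.7202
  f2: (p9, p0, p11) → 87.9673
  f3: (p9, p8, p11) → 98.6642
  f4: (p10, p8, p11) → 57.3800
  f5: (p10, p5, p7) → 22.3312
  f6: (p10, p7, p2) → 119.4500
  f7: (p10, p8, p2) → 26.1108
  f8: (p10, p0, p11) → 55.5432
  f9: (p12, p13, p7) → 36.4591
  f10: (p12, p5, p7) → 29.7211
  f11: (p12, p13, p0) → 53.0661
  f12: (p12, p10, p0) → 146.5412
  f13: (p12, p10, p5) → 72.2638
  f14: (p1, p13, p0) → 42.4791
  f15: (p1, p9, p0) → 19.0421
  f16: (p1, p13, p2) → 56.7634
  f17: (p1, p8, p2) → 31.5093
  f18: (p1, p9, p8) → 13.9358
Σ area = 1091.948

Euler characteristic 11−27+18 = 2 ✓

facets=18 area=1091.948


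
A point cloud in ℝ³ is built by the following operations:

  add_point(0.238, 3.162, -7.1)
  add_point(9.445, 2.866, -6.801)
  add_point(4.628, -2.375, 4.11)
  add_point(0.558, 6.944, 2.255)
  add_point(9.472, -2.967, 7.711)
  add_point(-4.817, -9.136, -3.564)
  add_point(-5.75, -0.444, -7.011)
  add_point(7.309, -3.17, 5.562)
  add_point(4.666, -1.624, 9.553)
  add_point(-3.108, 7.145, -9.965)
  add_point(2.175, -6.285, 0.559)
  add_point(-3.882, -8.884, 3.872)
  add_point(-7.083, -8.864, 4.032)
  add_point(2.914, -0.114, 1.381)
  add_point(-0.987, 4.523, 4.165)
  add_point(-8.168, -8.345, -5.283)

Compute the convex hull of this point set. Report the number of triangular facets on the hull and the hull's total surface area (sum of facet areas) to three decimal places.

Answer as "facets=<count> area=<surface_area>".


Extreme-point indices: [1, 3, 4, 5, 6, 8, 9, 10, 11, 12, 14, 15] — 12 of 16 on the boundary.

Area of each hull facet:
  f1: (p1, p9, p15) → 115.2501
  f2: (p5, p1, p15) → 32.5169
  f3: (p5, p12, p15) → 15.0342
  f4: (p11, p8, p4) → 31.7666
  f5: (p11, p12, p8) → 15.2597
  f6: (p11, p5, p12) → 11.9833
  f7: (p6, p9, p15) → 5.4217
  f8: (p6, p12, p15) → 38.6565
  f9: (p6, p12, p9) → 32.6234
  f10: (p14, p12, p9) → 106.3641
  f11: (p14, p12, p8) → 69.1987
  f12: (p10, p1, p4) → 72.5746
  f13: (p10, p5, p1) → 54.6582
  f14: (p10, p11, p4) → 36.8504
  f15: (p10, p11, p5) → 26.0984
  f16: (p3, p8, p4) → 30.5960
  f17: (p3, p14, p8) → 15.0399
  f18: (p3, p1, p4) → 89.3259
  f19: (p3, p1, p9) → 75.7432
  f20: (p3, p14, p9) → 20.0433
Σ area = 895.005

Euler: V−E+F = 12−30+20 = 2.

facets=20 area=895.005


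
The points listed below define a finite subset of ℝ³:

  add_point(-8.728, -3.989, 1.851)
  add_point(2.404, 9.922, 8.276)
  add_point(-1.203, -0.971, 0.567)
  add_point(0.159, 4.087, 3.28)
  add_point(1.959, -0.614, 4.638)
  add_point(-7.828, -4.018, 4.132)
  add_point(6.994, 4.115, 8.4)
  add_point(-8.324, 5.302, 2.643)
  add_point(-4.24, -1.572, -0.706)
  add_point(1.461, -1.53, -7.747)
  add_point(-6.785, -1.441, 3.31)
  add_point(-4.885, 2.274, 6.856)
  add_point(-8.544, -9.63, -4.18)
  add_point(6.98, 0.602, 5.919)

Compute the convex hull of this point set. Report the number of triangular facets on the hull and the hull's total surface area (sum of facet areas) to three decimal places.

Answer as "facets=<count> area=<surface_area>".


Points on the hull: [0, 1, 5, 6, 7, 9, 11, 12, 13] (9 of 14).

Per-facet area ½‖(b−a)×(c−a)‖:
  f1: (p9, p1, p6) → 66.4910
  f2: (p7, p9, p1) → 102.3264
  f3: (p11, p1, p6) → 39.0887
  f4: (p11, p7, p1) → 32.9417
  f5: (p12, p7, p0) → 25.8924
  f6: (p12, p7, p9) → 97.8976
  f7: (p5, p7, p0) → 11.4047
  f8: (p5, p11, p7) → 23.1866
  f9: (p5, p11, p6) → 37.4220
  f10: (p5, p12, p0) → 7.5830
  f11: (p13, p9, p6) → 24.4027
  f12: (p13, p12, p9) → 98.7504
  f13: (p13, p5, p6) → 31.9146
  f14: (p13, p5, p12) → 74.1764
Σ area = 673.478

Check V−E+F: 9 − 21 + 14 = 2.

facets=14 area=673.478


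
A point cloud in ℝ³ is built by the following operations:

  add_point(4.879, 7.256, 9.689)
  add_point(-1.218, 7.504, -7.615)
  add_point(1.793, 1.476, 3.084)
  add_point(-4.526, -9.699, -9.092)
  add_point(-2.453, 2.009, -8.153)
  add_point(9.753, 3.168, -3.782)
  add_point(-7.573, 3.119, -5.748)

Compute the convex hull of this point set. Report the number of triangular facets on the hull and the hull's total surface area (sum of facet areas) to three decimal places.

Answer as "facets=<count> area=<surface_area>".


Extreme-point indices: [0, 1, 3, 4, 5, 6] — 6 of 7 on the boundary.

Triangle areas on the boundary:
  f1: (p0, p3, p6) → 133.5957
  f2: (p0, p3, p5) → 146.0116
  f3: (p1, p0, p6) → 72.8265
  f4: (p1, p0, p5) → 91.8739
  f5: (p4, p3, p5) → 74.5926
  f6: (p4, p1, p5) → 34.8475
  f7: (p4, p3, p6) → 34.2991
  f8: (p4, p1, p6) → 16.2984
Σ area = 604.345

Check V−E+F: 6 − 12 + 8 = 2.

facets=8 area=604.345


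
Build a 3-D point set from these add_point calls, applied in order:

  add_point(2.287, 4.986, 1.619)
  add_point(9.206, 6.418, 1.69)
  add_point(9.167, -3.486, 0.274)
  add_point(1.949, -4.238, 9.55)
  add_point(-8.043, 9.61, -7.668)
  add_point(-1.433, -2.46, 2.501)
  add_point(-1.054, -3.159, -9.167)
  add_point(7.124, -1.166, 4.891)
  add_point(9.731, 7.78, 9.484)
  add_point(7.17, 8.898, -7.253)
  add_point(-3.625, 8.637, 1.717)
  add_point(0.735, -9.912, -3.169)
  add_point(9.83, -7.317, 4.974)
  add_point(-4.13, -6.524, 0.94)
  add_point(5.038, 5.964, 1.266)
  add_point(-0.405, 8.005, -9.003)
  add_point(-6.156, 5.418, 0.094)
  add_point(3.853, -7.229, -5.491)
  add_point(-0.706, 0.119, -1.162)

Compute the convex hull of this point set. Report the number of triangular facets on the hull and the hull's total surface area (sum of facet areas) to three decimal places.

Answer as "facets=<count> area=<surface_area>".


facets=24 area=1154.039

14 of the 19 inputs are extreme points: [1, 2, 3, 4, 6, 8, 9, 10, 11, 12, 13, 15, 16, 17].

Triangle areas on the boundary:
  f1: (p3, p11, p12) → 58.5541
  f2: (p8, p3, p12) → 67.7528
  f3: (p9, p8, p4) → 127.1347
  f4: (p13, p3, p11) → 38.3021
  f5: (p10, p8, p4) → 45.7487
  f6: (p10, p8, p3) → 100.5147
  f7: (p15, p9, p4) → 15.1168
  f8: (p17, p11, p12) → 28.3107
  f9: (p1, p8, p12) → 55.9292
  f10: (p1, p9, p8) → 16.8397
  f11: (p16, p13, p3) → 65.3621
  f12: (p16, p10, p3) → 34.6251
  f13: (p16, p13, p4) → 45.6729
  f14: (p16, p10, p4) → 19.7733
  f15: (p2, p17, p12) → 25.2163
  f16: (p2, p17, p9) → 63.4341
  f17: (p2, p1, p12) → 26.2055
  f18: (p2, p1, p9) → 47.1600
  f19: (p6, p15, p9) → 43.0986
  f20: (p6, p17, p9) → 54.1553
  f21: (p6, p15, p4) → 43.7854
  f22: (p6, p17, p11) → 17.2560
  f23: (p6, p13, p4) → 81.0644
  f24: (p6, p13, p11) → 33.0266
Σ area = 1154.039

Check V−E+F: 14 − 36 + 24 = 2.
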